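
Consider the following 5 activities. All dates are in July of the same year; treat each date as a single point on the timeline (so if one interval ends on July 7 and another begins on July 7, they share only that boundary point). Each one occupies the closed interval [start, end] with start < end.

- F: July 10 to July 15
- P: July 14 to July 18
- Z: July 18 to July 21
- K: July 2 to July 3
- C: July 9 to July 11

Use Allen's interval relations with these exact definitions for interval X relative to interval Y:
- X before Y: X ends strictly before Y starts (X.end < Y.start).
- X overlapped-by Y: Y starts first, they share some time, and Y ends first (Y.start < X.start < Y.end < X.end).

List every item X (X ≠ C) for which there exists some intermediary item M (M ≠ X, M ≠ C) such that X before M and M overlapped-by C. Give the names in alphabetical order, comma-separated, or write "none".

Target C = [July 9, July 11].
Intermediaries M with M overlapped-by C: F.
Via F — items with X before F: K.
Union: K.

K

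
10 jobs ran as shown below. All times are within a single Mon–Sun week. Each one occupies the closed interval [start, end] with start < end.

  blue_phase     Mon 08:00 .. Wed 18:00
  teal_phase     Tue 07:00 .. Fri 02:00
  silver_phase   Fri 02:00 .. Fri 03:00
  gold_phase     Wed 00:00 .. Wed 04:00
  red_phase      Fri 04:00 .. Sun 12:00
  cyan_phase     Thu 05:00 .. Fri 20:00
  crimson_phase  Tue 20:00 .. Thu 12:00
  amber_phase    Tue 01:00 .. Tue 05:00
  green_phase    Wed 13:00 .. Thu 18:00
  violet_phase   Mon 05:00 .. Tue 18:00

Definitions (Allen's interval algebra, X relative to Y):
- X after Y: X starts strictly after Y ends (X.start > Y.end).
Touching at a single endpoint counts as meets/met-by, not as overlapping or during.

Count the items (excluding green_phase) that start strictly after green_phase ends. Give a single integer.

2

Target green_phase = [Wed 13:00, Thu 18:00].
amber_phase [Tue 01:00, Tue 05:00] → before → no.
blue_phase [Mon 08:00, Wed 18:00] → overlaps → no.
crimson_phase [Tue 20:00, Thu 12:00] → overlaps → no.
cyan_phase [Thu 05:00, Fri 20:00] → overlapped-by → no.
gold_phase [Wed 00:00, Wed 04:00] → before → no.
red_phase [Fri 04:00, Sun 12:00] → after → counts.
silver_phase [Fri 02:00, Fri 03:00] → after → counts.
teal_phase [Tue 07:00, Fri 02:00] → contains → no.
violet_phase [Mon 05:00, Tue 18:00] → before → no.
Total: 2.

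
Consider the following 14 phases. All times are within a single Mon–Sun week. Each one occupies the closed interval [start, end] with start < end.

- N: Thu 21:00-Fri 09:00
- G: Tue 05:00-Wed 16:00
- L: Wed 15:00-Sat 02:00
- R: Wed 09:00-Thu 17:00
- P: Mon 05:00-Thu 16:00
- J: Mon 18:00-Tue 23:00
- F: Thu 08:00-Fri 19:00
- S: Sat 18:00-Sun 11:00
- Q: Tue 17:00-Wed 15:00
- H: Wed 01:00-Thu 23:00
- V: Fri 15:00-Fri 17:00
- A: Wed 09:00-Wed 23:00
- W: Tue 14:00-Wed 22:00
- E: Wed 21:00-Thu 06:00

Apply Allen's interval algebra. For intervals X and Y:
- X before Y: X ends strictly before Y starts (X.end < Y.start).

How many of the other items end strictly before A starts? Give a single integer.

1

Target A = [Wed 09:00, Wed 23:00].
E [Wed 21:00, Thu 06:00] → overlapped-by → no.
F [Thu 08:00, Fri 19:00] → after → no.
G [Tue 05:00, Wed 16:00] → overlaps → no.
H [Wed 01:00, Thu 23:00] → contains → no.
J [Mon 18:00, Tue 23:00] → before → counts.
L [Wed 15:00, Sat 02:00] → overlapped-by → no.
N [Thu 21:00, Fri 09:00] → after → no.
P [Mon 05:00, Thu 16:00] → contains → no.
Q [Tue 17:00, Wed 15:00] → overlaps → no.
R [Wed 09:00, Thu 17:00] → started-by → no.
S [Sat 18:00, Sun 11:00] → after → no.
V [Fri 15:00, Fri 17:00] → after → no.
W [Tue 14:00, Wed 22:00] → overlaps → no.
Total: 1.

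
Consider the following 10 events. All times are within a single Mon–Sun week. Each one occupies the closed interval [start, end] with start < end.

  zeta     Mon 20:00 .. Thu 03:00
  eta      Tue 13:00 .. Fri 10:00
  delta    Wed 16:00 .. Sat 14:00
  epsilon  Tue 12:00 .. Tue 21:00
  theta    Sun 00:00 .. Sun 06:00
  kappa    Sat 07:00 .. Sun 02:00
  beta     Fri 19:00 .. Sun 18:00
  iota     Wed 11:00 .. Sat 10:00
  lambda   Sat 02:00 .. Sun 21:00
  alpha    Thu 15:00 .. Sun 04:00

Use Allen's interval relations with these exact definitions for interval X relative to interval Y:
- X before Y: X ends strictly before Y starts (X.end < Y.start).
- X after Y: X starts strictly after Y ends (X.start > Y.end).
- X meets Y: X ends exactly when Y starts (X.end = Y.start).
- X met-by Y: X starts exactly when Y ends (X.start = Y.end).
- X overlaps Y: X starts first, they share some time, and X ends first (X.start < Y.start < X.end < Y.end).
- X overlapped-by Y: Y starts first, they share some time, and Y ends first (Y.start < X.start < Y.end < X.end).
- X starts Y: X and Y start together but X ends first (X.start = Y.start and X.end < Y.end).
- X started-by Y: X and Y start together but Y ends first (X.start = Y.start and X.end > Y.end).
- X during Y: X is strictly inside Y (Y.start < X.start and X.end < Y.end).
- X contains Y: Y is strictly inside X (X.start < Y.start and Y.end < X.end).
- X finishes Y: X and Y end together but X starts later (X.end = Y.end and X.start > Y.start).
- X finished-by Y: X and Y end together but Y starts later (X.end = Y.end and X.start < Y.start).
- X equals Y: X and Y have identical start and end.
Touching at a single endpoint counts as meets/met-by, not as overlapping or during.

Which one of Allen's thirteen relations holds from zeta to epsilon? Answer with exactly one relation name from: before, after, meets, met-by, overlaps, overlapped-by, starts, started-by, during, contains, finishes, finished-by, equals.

zeta = [Mon 20:00, Thu 03:00]; epsilon = [Tue 12:00, Tue 21:00].
Compare endpoints: zeta.start < epsilon.start, zeta.start < epsilon.end, zeta.end > epsilon.start, zeta.end > epsilon.end.
That pattern is 'contains'.

contains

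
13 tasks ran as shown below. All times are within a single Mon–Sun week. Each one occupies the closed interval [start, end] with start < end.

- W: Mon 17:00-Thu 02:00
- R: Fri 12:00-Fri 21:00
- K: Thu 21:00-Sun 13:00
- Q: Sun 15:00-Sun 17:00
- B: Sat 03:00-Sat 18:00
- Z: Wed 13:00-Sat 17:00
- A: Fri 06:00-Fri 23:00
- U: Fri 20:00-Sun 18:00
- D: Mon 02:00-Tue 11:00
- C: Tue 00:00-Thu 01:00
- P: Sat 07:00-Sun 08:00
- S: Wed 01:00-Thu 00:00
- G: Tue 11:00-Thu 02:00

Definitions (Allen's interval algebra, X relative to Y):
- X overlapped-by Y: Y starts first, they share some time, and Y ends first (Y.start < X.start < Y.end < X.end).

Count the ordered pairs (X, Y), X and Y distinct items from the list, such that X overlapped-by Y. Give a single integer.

15

Checking all 156 ordered pairs for relation 'overlapped-by'; matching pairs in alphabetical order:
(B, Z): B overlapped-by Z ✓
(C, D): C overlapped-by D ✓
(G, C): G overlapped-by C ✓
(K, Z): K overlapped-by Z ✓
(P, B): P overlapped-by B ✓
(P, Z): P overlapped-by Z ✓
(U, A): U overlapped-by A ✓
(U, K): U overlapped-by K ✓
(U, R): U overlapped-by R ✓
(U, Z): U overlapped-by Z ✓
(W, D): W overlapped-by D ✓
(Z, C): Z overlapped-by C ✓
(Z, G): Z overlapped-by G ✓
(Z, S): Z overlapped-by S ✓
(Z, W): Z overlapped-by W ✓
Count: 15.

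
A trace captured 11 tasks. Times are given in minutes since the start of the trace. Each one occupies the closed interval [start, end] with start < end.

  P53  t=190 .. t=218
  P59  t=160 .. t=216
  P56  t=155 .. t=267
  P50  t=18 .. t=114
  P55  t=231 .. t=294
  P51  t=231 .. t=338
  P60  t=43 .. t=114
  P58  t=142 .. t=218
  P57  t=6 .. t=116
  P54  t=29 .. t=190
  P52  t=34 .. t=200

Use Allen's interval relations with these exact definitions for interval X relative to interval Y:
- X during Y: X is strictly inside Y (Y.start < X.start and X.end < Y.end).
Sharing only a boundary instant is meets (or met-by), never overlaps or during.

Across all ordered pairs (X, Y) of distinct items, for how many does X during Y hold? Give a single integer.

7

Checking all 110 ordered pairs for relation 'during'; matching pairs in alphabetical order:
(P50, P57): P50 during P57 ✓
(P53, P56): P53 during P56 ✓
(P59, P56): P59 during P56 ✓
(P59, P58): P59 during P58 ✓
(P60, P52): P60 during P52 ✓
(P60, P54): P60 during P54 ✓
(P60, P57): P60 during P57 ✓
Count: 7.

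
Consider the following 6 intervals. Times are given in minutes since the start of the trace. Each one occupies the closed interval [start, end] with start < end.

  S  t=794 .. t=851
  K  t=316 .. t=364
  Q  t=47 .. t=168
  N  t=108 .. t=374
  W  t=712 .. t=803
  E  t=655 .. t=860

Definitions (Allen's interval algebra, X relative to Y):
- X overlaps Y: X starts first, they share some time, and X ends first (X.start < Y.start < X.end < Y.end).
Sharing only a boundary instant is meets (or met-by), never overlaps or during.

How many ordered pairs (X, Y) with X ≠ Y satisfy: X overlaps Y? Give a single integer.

Checking all 30 ordered pairs for relation 'overlaps'; matching pairs in alphabetical order:
(Q, N): Q overlaps N ✓
(W, S): W overlaps S ✓
Count: 2.

2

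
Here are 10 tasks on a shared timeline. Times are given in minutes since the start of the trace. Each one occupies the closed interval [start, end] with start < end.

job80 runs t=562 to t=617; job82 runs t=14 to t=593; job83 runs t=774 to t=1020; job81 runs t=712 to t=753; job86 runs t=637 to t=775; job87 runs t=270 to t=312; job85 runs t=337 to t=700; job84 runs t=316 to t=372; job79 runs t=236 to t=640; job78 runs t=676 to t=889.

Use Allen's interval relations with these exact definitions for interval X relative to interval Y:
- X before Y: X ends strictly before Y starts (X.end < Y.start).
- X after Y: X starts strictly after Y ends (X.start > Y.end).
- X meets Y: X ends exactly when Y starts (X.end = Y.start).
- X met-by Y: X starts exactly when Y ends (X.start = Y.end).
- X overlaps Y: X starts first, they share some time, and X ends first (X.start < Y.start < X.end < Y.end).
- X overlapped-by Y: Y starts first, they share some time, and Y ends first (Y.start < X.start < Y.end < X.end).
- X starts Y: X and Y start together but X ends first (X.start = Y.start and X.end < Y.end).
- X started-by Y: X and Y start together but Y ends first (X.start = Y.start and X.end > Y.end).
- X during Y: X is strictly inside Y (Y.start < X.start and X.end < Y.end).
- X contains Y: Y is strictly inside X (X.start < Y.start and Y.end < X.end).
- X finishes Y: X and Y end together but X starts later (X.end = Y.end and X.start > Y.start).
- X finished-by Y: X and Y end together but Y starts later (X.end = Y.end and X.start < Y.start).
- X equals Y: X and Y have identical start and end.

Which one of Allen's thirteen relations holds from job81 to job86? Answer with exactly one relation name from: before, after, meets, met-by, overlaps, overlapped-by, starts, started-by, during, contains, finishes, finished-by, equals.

job81 = [t=712, t=753]; job86 = [t=637, t=775].
Compare endpoints: job81.start > job86.start, job81.start < job86.end, job81.end > job86.start, job81.end < job86.end.
That pattern is 'during'.

during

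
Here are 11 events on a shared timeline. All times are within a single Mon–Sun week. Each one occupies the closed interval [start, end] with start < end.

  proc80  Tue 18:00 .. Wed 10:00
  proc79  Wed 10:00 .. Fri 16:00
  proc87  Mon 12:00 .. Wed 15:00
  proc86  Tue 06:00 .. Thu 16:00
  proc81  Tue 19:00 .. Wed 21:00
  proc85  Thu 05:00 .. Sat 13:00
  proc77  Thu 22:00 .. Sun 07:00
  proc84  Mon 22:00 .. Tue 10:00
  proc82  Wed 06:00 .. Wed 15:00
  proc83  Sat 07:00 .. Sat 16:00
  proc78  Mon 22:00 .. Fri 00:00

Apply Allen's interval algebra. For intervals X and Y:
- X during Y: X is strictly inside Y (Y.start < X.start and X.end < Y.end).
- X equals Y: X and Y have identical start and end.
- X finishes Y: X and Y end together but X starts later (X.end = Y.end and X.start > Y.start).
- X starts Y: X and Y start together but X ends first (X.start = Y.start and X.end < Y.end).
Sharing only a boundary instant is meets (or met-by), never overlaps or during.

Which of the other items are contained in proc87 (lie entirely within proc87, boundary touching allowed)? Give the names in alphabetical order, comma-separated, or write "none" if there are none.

proc80, proc82, proc84

Target proc87 = [Mon 12:00, Wed 15:00].
proc77 [Thu 22:00, Sun 07:00] → after → no.
proc78 [Mon 22:00, Fri 00:00] → overlapped-by → no.
proc79 [Wed 10:00, Fri 16:00] → overlapped-by → no.
proc80 [Tue 18:00, Wed 10:00] → during → yes.
proc81 [Tue 19:00, Wed 21:00] → overlapped-by → no.
proc82 [Wed 06:00, Wed 15:00] → finishes → yes.
proc83 [Sat 07:00, Sat 16:00] → after → no.
proc84 [Mon 22:00, Tue 10:00] → during → yes.
proc85 [Thu 05:00, Sat 13:00] → after → no.
proc86 [Tue 06:00, Thu 16:00] → overlapped-by → no.
Result: proc80, proc82, proc84.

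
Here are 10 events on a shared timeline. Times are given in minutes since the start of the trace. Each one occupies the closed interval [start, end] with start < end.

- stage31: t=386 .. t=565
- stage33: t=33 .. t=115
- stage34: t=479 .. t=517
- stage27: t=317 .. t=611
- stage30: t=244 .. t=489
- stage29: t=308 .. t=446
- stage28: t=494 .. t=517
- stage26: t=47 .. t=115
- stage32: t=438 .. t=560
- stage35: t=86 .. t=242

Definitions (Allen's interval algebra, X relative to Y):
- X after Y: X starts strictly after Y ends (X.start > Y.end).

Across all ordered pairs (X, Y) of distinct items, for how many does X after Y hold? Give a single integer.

Checking all 90 ordered pairs for relation 'after'; matching pairs in alphabetical order:
(stage27, stage26): stage27 after stage26 ✓
(stage27, stage33): stage27 after stage33 ✓
(stage27, stage35): stage27 after stage35 ✓
(stage28, stage26): stage28 after stage26 ✓
(stage28, stage29): stage28 after stage29 ✓
(stage28, stage30): stage28 after stage30 ✓
(stage28, stage33): stage28 after stage33 ✓
(stage28, stage35): stage28 after stage35 ✓
(stage29, stage26): stage29 after stage26 ✓
(stage29, stage33): stage29 after stage33 ✓
(stage29, stage35): stage29 after stage35 ✓
(stage30, stage26): stage30 after stage26 ✓
(stage30, stage33): stage30 after stage33 ✓
(stage30, stage35): stage30 after stage35 ✓
(stage31, stage26): stage31 after stage26 ✓
(stage31, stage33): stage31 after stage33 ✓
(stage31, stage35): stage31 after stage35 ✓
(stage32, stage26): stage32 after stage26 ✓
(stage32, stage33): stage32 after stage33 ✓
(stage32, stage35): stage32 after stage35 ✓
(stage34, stage26): stage34 after stage26 ✓
(stage34, stage29): stage34 after stage29 ✓
(stage34, stage33): stage34 after stage33 ✓
(stage34, stage35): stage34 after stage35 ✓
Count: 24.

24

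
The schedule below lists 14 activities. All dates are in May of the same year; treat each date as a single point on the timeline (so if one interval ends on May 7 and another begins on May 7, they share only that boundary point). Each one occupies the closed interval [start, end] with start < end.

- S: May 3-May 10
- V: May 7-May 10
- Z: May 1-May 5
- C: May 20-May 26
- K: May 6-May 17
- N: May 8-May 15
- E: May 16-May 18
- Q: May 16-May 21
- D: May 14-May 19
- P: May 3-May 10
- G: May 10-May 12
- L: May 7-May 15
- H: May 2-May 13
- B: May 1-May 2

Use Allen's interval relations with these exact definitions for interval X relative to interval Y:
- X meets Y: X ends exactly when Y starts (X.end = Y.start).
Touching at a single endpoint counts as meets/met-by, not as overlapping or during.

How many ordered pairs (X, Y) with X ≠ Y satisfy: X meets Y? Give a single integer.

4

Checking all 182 ordered pairs for relation 'meets'; matching pairs in alphabetical order:
(B, H): B meets H ✓
(P, G): P meets G ✓
(S, G): S meets G ✓
(V, G): V meets G ✓
Count: 4.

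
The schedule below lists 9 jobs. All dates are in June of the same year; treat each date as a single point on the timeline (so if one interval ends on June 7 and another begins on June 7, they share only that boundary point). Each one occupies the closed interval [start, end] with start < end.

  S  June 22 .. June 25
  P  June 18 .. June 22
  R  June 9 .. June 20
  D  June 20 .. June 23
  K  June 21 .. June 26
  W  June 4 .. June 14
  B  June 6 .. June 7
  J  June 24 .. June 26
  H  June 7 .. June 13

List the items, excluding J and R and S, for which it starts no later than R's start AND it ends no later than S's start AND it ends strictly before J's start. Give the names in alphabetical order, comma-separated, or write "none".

Conditions: its start is no later than R's start (X.start <= June 9) AND its end is no later than S's start (X.end <= June 22) AND its end is strictly before J's start (X.end < June 24).
B: start June 6 <= June 9? ✓; end June 7 <= June 22? ✓; end June 7 < June 24? ✓ → yes.
D: start June 20 <= June 9? ✗; end June 23 <= June 22? ✗; end June 23 < June 24? ✓ → no.
H: start June 7 <= June 9? ✓; end June 13 <= June 22? ✓; end June 13 < June 24? ✓ → yes.
K: start June 21 <= June 9? ✗; end June 26 <= June 22? ✗; end June 26 < June 24? ✗ → no.
P: start June 18 <= June 9? ✗; end June 22 <= June 22? ✓; end June 22 < June 24? ✓ → no.
W: start June 4 <= June 9? ✓; end June 14 <= June 22? ✓; end June 14 < June 24? ✓ → yes.
Result: B, H, W.

B, H, W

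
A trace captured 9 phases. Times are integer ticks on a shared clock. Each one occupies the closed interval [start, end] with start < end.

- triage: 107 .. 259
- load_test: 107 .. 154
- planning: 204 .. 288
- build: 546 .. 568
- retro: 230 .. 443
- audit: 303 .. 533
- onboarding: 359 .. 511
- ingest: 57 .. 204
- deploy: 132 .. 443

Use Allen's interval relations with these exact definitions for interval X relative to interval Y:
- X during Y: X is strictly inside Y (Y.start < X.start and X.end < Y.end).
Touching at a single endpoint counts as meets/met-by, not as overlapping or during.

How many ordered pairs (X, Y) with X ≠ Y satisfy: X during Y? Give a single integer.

Checking all 72 ordered pairs for relation 'during'; matching pairs in alphabetical order:
(load_test, ingest): load_test during ingest ✓
(onboarding, audit): onboarding during audit ✓
(planning, deploy): planning during deploy ✓
Count: 3.

3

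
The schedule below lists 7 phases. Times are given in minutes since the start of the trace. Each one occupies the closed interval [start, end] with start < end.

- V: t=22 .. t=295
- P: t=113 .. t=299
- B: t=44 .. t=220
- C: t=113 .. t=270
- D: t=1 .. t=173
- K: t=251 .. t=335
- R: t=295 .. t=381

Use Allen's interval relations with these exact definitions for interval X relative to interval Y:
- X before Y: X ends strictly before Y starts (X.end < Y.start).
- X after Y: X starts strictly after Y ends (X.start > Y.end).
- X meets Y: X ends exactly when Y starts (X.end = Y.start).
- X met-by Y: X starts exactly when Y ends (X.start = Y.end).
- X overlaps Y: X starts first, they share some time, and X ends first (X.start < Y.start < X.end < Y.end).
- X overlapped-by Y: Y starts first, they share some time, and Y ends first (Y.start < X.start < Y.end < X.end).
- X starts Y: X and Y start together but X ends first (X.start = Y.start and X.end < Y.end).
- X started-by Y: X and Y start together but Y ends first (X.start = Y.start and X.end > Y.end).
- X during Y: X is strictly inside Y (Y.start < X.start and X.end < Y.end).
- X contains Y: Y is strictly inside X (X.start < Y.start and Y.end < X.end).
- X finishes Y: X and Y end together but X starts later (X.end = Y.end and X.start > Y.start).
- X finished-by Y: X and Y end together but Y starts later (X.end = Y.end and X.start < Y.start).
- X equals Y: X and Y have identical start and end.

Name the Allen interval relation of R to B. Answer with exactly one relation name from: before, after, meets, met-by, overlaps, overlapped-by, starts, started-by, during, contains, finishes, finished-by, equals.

R = [t=295, t=381]; B = [t=44, t=220].
Compare endpoints: R.start > B.start, R.start > B.end, R.end > B.start, R.end > B.end.
That pattern is 'after'.

after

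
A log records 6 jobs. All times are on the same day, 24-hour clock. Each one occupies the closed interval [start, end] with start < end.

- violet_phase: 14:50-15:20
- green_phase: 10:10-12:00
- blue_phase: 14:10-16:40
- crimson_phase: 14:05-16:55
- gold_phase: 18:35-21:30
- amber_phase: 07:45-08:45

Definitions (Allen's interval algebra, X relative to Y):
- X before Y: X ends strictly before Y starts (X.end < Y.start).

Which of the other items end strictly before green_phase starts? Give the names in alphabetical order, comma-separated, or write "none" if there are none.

amber_phase

Target green_phase = [10:10, 12:00].
amber_phase [07:45, 08:45] → before → yes.
blue_phase [14:10, 16:40] → after → no.
crimson_phase [14:05, 16:55] → after → no.
gold_phase [18:35, 21:30] → after → no.
violet_phase [14:50, 15:20] → after → no.
Result: amber_phase.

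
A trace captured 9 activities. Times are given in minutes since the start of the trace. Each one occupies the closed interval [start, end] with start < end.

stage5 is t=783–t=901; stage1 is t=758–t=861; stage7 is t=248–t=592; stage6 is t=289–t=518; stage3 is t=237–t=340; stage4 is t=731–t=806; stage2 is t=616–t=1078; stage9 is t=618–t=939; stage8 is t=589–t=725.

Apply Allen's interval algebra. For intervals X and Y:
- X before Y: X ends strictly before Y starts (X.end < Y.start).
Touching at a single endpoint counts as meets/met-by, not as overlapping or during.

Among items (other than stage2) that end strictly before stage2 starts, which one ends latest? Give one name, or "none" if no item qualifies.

Target stage2 = [t=616, t=1078].
stage1 [t=758, t=861] → during → excluded.
stage3 [t=237, t=340] → before → candidate.
stage4 [t=731, t=806] → during → excluded.
stage5 [t=783, t=901] → during → excluded.
stage6 [t=289, t=518] → before → candidate.
stage7 [t=248, t=592] → before → candidate.
stage8 [t=589, t=725] → overlaps → excluded.
stage9 [t=618, t=939] → during → excluded.
Among candidates, latest end is t=592 → stage7.

stage7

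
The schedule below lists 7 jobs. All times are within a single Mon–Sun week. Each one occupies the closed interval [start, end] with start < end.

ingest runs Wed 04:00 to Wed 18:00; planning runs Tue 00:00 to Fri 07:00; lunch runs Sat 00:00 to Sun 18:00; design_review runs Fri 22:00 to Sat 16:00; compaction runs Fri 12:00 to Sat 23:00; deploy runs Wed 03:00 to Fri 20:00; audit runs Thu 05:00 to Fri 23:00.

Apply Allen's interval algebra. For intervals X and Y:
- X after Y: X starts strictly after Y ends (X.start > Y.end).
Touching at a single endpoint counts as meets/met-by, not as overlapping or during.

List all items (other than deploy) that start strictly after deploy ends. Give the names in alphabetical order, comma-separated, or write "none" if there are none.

design_review, lunch

Target deploy = [Wed 03:00, Fri 20:00].
audit [Thu 05:00, Fri 23:00] → overlapped-by → no.
compaction [Fri 12:00, Sat 23:00] → overlapped-by → no.
design_review [Fri 22:00, Sat 16:00] → after → yes.
ingest [Wed 04:00, Wed 18:00] → during → no.
lunch [Sat 00:00, Sun 18:00] → after → yes.
planning [Tue 00:00, Fri 07:00] → overlaps → no.
Result: design_review, lunch.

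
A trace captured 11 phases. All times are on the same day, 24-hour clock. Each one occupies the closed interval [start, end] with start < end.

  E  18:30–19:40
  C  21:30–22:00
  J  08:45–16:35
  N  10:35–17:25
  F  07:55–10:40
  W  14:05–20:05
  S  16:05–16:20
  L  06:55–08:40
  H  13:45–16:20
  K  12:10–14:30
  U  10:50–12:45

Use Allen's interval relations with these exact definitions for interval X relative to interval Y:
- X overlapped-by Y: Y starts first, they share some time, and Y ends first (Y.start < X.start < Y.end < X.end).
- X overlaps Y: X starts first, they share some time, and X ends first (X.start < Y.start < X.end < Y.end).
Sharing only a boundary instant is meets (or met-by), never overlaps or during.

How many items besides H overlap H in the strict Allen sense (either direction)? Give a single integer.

2

Target H = [13:45, 16:20].
C [21:30, 22:00] → after → no.
E [18:30, 19:40] → after → no.
F [07:55, 10:40] → before → no.
J [08:45, 16:35] → contains → no.
K [12:10, 14:30] → overlaps → counts.
L [06:55, 08:40] → before → no.
N [10:35, 17:25] → contains → no.
S [16:05, 16:20] → finishes → no.
U [10:50, 12:45] → before → no.
W [14:05, 20:05] → overlapped-by → counts.
Total: 2.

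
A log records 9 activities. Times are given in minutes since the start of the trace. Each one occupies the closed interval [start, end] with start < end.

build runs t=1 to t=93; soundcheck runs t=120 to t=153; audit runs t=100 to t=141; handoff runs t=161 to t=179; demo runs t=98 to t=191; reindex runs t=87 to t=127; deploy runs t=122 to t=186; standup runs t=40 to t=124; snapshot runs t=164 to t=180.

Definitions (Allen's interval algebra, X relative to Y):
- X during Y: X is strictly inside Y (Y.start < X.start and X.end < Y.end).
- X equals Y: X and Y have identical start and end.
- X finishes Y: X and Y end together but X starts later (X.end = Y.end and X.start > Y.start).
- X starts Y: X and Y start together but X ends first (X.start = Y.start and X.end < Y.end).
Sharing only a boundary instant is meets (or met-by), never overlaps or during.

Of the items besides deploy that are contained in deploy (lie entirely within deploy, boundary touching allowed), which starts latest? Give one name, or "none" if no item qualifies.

snapshot

Target deploy = [t=122, t=186].
audit [t=100, t=141] → overlaps → excluded.
build [t=1, t=93] → before → excluded.
demo [t=98, t=191] → contains → excluded.
handoff [t=161, t=179] → during → candidate.
reindex [t=87, t=127] → overlaps → excluded.
snapshot [t=164, t=180] → during → candidate.
soundcheck [t=120, t=153] → overlaps → excluded.
standup [t=40, t=124] → overlaps → excluded.
Among candidates, latest start is t=164 → snapshot.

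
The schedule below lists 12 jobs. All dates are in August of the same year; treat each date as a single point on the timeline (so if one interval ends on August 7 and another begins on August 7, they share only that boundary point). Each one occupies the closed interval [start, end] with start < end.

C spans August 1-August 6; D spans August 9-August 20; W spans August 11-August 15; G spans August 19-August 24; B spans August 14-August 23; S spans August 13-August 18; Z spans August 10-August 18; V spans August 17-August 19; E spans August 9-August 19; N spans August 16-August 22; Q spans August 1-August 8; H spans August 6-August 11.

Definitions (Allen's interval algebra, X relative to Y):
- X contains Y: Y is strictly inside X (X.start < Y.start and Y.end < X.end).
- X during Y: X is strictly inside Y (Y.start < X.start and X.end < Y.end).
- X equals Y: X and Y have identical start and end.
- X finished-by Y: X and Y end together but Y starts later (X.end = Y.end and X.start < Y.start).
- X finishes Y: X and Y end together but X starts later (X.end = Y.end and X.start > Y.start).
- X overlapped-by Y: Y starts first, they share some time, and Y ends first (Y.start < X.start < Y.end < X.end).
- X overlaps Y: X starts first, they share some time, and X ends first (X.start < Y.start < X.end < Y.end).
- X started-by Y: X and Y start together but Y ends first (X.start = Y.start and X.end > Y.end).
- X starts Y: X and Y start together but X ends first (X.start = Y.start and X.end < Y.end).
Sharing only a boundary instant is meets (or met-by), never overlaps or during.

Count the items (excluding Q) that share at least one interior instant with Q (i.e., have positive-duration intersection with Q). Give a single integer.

Target Q = [August 1, August 8].
B [August 14, August 23] → after → no.
C [August 1, August 6] → starts → counts.
D [August 9, August 20] → after → no.
E [August 9, August 19] → after → no.
G [August 19, August 24] → after → no.
H [August 6, August 11] → overlapped-by → counts.
N [August 16, August 22] → after → no.
S [August 13, August 18] → after → no.
V [August 17, August 19] → after → no.
W [August 11, August 15] → after → no.
Z [August 10, August 18] → after → no.
Total: 2.

2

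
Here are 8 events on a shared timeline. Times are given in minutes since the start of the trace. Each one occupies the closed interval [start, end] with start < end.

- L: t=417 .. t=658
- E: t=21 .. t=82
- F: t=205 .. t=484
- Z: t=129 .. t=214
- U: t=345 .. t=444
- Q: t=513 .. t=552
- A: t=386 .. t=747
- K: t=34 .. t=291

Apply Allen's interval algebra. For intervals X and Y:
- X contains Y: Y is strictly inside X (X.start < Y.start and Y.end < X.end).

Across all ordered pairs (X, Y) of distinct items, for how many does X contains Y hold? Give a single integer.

5

Checking all 56 ordered pairs for relation 'contains'; matching pairs in alphabetical order:
(A, L): A contains L ✓
(A, Q): A contains Q ✓
(F, U): F contains U ✓
(K, Z): K contains Z ✓
(L, Q): L contains Q ✓
Count: 5.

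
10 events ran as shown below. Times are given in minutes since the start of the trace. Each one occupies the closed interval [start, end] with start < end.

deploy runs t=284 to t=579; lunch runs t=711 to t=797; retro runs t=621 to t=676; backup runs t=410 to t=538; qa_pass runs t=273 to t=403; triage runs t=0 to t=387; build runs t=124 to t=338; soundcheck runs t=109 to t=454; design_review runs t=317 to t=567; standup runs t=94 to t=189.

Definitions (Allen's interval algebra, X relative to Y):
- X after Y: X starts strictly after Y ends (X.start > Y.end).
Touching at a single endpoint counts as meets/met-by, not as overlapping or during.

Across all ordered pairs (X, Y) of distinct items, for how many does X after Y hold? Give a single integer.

24

Checking all 90 ordered pairs for relation 'after'; matching pairs in alphabetical order:
(backup, build): backup after build ✓
(backup, qa_pass): backup after qa_pass ✓
(backup, standup): backup after standup ✓
(backup, triage): backup after triage ✓
(deploy, standup): deploy after standup ✓
(design_review, standup): design_review after standup ✓
(lunch, backup): lunch after backup ✓
(lunch, build): lunch after build ✓
(lunch, deploy): lunch after deploy ✓
(lunch, design_review): lunch after design_review ✓
(lunch, qa_pass): lunch after qa_pass ✓
(lunch, retro): lunch after retro ✓
(lunch, soundcheck): lunch after soundcheck ✓
(lunch, standup): lunch after standup ✓
(lunch, triage): lunch after triage ✓
(qa_pass, standup): qa_pass after standup ✓
(retro, backup): retro after backup ✓
(retro, build): retro after build ✓
(retro, deploy): retro after deploy ✓
(retro, design_review): retro after design_review ✓
(retro, qa_pass): retro after qa_pass ✓
(retro, soundcheck): retro after soundcheck ✓
(retro, standup): retro after standup ✓
(retro, triage): retro after triage ✓
Count: 24.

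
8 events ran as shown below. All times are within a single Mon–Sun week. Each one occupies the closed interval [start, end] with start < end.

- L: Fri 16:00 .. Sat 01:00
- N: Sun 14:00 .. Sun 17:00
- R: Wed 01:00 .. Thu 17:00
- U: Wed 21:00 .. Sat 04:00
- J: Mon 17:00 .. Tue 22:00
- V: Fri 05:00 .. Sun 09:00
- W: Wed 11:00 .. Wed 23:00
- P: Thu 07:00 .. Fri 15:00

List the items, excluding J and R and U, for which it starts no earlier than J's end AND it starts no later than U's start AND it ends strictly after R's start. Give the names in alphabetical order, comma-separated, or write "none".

Conditions: its start is no earlier than J's end (X.start >= Tue 22:00) AND its start is no later than U's start (X.start <= Wed 21:00) AND its end is strictly after R's start (X.end > Wed 01:00).
L: start Fri 16:00 >= Tue 22:00? ✓; start Fri 16:00 <= Wed 21:00? ✗; end Sat 01:00 > Wed 01:00? ✓ → no.
N: start Sun 14:00 >= Tue 22:00? ✓; start Sun 14:00 <= Wed 21:00? ✗; end Sun 17:00 > Wed 01:00? ✓ → no.
P: start Thu 07:00 >= Tue 22:00? ✓; start Thu 07:00 <= Wed 21:00? ✗; end Fri 15:00 > Wed 01:00? ✓ → no.
V: start Fri 05:00 >= Tue 22:00? ✓; start Fri 05:00 <= Wed 21:00? ✗; end Sun 09:00 > Wed 01:00? ✓ → no.
W: start Wed 11:00 >= Tue 22:00? ✓; start Wed 11:00 <= Wed 21:00? ✓; end Wed 23:00 > Wed 01:00? ✓ → yes.
Result: W.

W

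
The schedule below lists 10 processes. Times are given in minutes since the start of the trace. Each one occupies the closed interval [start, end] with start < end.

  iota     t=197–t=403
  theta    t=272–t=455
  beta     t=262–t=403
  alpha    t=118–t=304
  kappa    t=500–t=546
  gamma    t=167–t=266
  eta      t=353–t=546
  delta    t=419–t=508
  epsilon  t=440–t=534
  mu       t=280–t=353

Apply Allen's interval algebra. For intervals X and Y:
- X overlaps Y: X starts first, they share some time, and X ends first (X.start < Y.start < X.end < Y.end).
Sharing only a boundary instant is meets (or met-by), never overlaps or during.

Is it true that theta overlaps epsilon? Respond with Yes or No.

theta = [t=272, t=455], epsilon = [t=440, t=534].
Actual relation of theta to epsilon: overlaps.
Asked whether 'overlaps' holds → Yes.

Yes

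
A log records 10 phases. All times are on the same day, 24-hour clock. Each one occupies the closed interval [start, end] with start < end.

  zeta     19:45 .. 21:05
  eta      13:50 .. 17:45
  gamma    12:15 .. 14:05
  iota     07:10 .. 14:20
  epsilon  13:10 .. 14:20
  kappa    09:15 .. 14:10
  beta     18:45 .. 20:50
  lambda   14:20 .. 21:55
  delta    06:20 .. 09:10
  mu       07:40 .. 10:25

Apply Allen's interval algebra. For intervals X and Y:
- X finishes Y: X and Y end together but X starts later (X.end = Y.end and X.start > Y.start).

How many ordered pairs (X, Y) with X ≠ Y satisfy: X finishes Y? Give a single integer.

1

Checking all 90 ordered pairs for relation 'finishes'; matching pairs in alphabetical order:
(epsilon, iota): epsilon finishes iota ✓
Count: 1.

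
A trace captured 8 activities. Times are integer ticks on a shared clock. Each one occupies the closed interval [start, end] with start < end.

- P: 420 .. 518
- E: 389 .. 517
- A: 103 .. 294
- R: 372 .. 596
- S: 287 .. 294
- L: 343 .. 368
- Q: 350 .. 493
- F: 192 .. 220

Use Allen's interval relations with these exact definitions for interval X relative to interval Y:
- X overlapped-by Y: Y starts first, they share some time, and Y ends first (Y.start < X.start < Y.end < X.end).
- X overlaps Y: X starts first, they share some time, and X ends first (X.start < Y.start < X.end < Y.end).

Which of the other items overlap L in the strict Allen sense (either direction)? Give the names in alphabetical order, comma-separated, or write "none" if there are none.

Q

Target L = [343, 368].
A [103, 294] → before → no.
E [389, 517] → after → no.
F [192, 220] → before → no.
P [420, 518] → after → no.
Q [350, 493] → overlapped-by → yes.
R [372, 596] → after → no.
S [287, 294] → before → no.
Result: Q.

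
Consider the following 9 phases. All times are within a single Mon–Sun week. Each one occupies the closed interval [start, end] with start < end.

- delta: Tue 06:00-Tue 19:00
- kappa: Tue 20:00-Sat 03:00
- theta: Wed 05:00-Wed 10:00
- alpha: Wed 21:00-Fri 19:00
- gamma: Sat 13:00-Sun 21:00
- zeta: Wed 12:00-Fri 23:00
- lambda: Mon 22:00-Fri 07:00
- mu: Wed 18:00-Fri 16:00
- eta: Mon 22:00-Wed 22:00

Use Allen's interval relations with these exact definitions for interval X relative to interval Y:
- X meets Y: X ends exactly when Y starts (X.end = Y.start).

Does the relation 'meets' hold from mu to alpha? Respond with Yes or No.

mu = [Wed 18:00, Fri 16:00], alpha = [Wed 21:00, Fri 19:00].
Actual relation of mu to alpha: overlaps.
Asked whether 'meets' holds → No.

No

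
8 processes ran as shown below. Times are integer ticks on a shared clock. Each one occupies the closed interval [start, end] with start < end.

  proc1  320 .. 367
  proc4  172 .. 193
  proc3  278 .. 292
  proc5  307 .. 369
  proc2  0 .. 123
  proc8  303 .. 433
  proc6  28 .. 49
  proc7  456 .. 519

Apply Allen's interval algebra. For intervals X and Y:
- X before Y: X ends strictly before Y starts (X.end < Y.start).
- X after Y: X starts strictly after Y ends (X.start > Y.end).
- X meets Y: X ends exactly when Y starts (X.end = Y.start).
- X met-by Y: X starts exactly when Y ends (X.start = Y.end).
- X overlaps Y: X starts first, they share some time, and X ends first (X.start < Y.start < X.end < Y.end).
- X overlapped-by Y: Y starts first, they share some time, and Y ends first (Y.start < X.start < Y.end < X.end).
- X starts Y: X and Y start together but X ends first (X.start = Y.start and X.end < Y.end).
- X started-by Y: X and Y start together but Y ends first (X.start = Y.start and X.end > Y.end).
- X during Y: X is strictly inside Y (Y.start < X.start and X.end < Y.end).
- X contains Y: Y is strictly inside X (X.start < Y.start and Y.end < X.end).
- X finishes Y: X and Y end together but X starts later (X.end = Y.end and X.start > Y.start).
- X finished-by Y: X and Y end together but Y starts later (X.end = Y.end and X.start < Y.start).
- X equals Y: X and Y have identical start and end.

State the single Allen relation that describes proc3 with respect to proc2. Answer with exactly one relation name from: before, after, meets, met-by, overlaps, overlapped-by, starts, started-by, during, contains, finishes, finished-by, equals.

after

proc3 = [278, 292]; proc2 = [0, 123].
Compare endpoints: proc3.start > proc2.start, proc3.start > proc2.end, proc3.end > proc2.start, proc3.end > proc2.end.
That pattern is 'after'.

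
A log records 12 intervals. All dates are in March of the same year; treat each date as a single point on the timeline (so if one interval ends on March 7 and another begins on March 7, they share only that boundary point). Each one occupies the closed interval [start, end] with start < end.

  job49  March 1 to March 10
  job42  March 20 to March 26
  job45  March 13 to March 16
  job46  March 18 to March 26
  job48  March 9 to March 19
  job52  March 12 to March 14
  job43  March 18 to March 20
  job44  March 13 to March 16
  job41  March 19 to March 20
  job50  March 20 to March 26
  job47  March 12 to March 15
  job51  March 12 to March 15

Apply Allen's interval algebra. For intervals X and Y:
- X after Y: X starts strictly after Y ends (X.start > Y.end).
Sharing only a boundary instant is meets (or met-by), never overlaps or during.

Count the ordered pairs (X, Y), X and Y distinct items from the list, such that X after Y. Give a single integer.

Checking all 132 ordered pairs for relation 'after'; matching pairs in alphabetical order:
(job41, job44): job41 after job44 ✓
(job41, job45): job41 after job45 ✓
(job41, job47): job41 after job47 ✓
(job41, job49): job41 after job49 ✓
(job41, job51): job41 after job51 ✓
(job41, job52): job41 after job52 ✓
(job42, job44): job42 after job44 ✓
(job42, job45): job42 after job45 ✓
(job42, job47): job42 after job47 ✓
(job42, job48): job42 after job48 ✓
(job42, job49): job42 after job49 ✓
(job42, job51): job42 after job51 ✓
(job42, job52): job42 after job52 ✓
(job43, job44): job43 after job44 ✓
(job43, job45): job43 after job45 ✓
(job43, job47): job43 after job47 ✓
(job43, job49): job43 after job49 ✓
(job43, job51): job43 after job51 ✓
(job43, job52): job43 after job52 ✓
(job44, job49): job44 after job49 ✓
(job45, job49): job45 after job49 ✓
(job46, job44): job46 after job44 ✓
(job46, job45): job46 after job45 ✓
(job46, job47): job46 after job47 ✓
... plus 13 further pairs not listed.
Count: 37.

37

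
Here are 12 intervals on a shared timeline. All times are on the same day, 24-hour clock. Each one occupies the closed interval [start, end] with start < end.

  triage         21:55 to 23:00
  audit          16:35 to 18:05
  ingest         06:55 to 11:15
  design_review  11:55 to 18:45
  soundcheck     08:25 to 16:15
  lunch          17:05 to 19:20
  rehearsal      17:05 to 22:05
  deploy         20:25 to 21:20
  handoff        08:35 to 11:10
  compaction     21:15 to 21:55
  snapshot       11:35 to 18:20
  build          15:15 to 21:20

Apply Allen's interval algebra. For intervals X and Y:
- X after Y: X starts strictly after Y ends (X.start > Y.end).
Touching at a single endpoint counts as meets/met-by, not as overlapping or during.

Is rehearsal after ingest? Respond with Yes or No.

Yes

rehearsal = [17:05, 22:05], ingest = [06:55, 11:15].
Actual relation of rehearsal to ingest: after.
Asked whether 'after' holds → Yes.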